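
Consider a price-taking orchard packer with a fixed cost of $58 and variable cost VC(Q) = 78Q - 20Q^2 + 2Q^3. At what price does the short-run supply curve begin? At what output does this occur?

$28 per unit, at Q = 5

The shutdown price is the minimum of AVC. VC = 78Q - 20Q^2 + 2Q^3, so AVC = 78 - 20Q + 2Q^2.
At the minimum of AVC, MC = AVC. MC = 78 - 40Q + 6Q^2; setting MC = AVC gives 4Q^2 - 20Q = 0, so Q = 5. min AVC = 28.
The firm shuts down for any P below $28.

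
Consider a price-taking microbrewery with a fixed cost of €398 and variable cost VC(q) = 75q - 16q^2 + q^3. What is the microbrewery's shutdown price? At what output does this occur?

The firm shuts down when price falls below the minimum of average variable cost. AVC = VC/q = 75 - 16q + q^2.
At the minimum of AVC, MC = AVC. MC = 75 - 32q + 3q^2; setting MC = AVC gives 2q^2 - 16q = 0, so q = 8. min AVC = 11.
So the shutdown price is €11.

€11 per unit, at q = 8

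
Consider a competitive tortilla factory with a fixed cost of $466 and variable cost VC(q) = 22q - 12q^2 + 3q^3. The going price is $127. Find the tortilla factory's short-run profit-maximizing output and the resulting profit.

AVC = 22 - 12q + 3q^2; min AVC = $10 at q = 2. Since P = $127 ≥ min AVC, the firm produces.
With MC = 22 - 24q + 9q^2, P = MC on the upward-sloping part at q* = 5.
TR = 127·5 = 635. TC = 466 + 185 = 651. Profit = 635 − 651 = -$16.
That loss of $16 beats the $466 the firm would lose by shutting down; producing recovers $450 of fixed cost.

Profit = -$16 at q = 5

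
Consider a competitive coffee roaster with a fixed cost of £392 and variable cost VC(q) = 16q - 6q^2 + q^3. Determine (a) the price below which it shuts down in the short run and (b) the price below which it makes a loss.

Shutdown price = min AVC. AVC = 16 - 6q + q^2, with vertex at q = 3 and minimum £7.
ATC = 392/q + 16 - 6q + q^2. Setting dATC/dq = −392/q^2 − 6 + 2q = 0 gives q = 7 (since 2·7^3 − 6·7^2 = 392).
min ATC = 392/7 + 16 − 6·7 + 7^2 = £79. That is the break-even price.
For £7 ≤ P < £79 the firm produces at a loss; below £7 it shuts down.

Shutdown price = £7; break-even price = £79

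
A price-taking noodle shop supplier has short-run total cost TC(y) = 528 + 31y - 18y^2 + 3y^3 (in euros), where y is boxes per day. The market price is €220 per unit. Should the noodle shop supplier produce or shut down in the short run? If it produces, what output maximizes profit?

Produce at y = 7

Variable cost is VC = 31y - 18y^2 + 3y^3, so AVC = VC/y = 31 - 18y + 3y^2 and MC = dTC/dy = 31 - 36y + 9y^2.
AVC is minimized where dAVC/dy = -18 + 6y = 0, at y = 3; min AVC = 31 - 18·3 + 3·3^2 = €4.
P = €220 exceeds min AVC = €4, so the firm stays open.
P = MC gives -189 - 36y + 9y^2 = 0, with roots -3 and 7. Take the larger (rising MC): y* = 7.
Check: AVC at y = 7 is €52 ≤ P, so revenue covers variable cost.
Profit = P·y − TC = 220·7 − 892 = €648.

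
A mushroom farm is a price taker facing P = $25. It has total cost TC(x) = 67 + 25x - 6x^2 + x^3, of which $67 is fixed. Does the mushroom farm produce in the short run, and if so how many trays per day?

Produce at x = 4

Variable cost is VC = 25x - 6x^2 + x^3, so AVC = VC/x = 25 - 6x + x^2 and MC = dTC/dx = 25 - 12x + 3x^2.
The AVC parabola has its vertex at x = 6/2 = 3, where AVC = 25 - 6·3 + 3^2 = $16.
Since P = $25 ≥ min AVC = $16, price covers variable cost and the firm should produce.
Solving P = MC: -12x + 3x^2 = 0 ⇒ x = 0 or 4. On the upward-sloping branch, x* = 4.
Check: AVC at x = 4 is $17 ≤ P, so revenue covers variable cost.
Profit = P·x − TC = 25·4 − 135 = -$35, a loss, but smaller than the $67 fixed cost the firm would lose by shutting down.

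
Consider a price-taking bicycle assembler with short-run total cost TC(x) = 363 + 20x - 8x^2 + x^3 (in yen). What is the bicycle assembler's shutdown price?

Short-run supply begins at min AVC. From VC = 20x - 8x^2 + x^3, AVC = 20 - 8x + x^2.
dAVC/dx = -8 + 2x = 0 gives x = 4. min AVC = 20 - 8·4 + 4^2 = 4.
So the shutdown price is ¥4.

¥4 per unit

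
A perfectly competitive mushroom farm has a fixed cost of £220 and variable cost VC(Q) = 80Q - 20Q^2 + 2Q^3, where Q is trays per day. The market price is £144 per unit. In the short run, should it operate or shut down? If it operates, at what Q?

Produce at Q = 8

Strip out fixed cost: VC = 80Q - 20Q^2 + 2Q^3. Then AVC = 80 - 20Q + 2Q^2 and MC = 80 - 40Q + 6Q^2.
AVC is minimized where dAVC/dQ = -20 + 4Q = 0, at Q = 5; min AVC = 80 - 20·5 + 2·5^2 = £30.
Because £144 ≥ £30, revenue can cover variable cost; the firm operates.
Solving P = MC: -64 - 40Q + 6Q^2 = 0 ⇒ Q = -4/3 or 8. On the upward-sloping branch, Q* = 8.
Check: AVC at Q = 8 is £48 ≤ P, so revenue covers variable cost.
Profit = P·Q − TC = 144·8 − 604 = £548.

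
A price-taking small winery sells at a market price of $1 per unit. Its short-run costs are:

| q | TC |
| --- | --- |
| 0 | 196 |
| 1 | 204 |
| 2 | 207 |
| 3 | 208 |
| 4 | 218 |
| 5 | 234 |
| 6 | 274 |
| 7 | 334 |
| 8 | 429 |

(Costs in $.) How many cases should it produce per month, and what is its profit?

q = 0 (shut down); profit = -$196

Tabulate TR − TC: q=0: -196; q=1: -203; q=2: -205; q=3: -205; q=4: -214; q=5: -229; q=6: -268; q=7: -327; q=8: -421.
Profit is highest at q = 0. Equivalently, the lowest AVC in the table is 12/3 ≈ $4 at q = 3, and P = $1 falls below it — price never covers variable cost, so the firm shuts down and loses only its fixed cost.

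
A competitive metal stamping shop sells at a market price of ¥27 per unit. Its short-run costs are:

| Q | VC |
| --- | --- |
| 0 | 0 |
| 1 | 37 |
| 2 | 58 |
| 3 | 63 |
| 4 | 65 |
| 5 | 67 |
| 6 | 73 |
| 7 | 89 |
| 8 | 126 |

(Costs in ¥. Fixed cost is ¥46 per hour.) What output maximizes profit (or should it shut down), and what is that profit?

Q = 7; profit = ¥54

Profit at each row (π = 27Q − TC): Q=0: -46; Q=1: -56; Q=2: -50; Q=3: -28; Q=4: -3; Q=5: 22; Q=6: 43; Q=7: 54; Q=8: 44.
Profit is maximized at Q = 7. AVC there is 89/7 = ¥12.71 ≤ P, so producing beats shutting down (which would give -¥46).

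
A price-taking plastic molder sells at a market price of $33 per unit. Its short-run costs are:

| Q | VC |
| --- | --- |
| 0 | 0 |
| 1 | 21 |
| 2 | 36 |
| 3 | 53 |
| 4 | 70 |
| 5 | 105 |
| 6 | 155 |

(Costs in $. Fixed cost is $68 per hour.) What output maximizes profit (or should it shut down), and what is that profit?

Compute π = P·Q − TC at each output: Q=0: -68; Q=1: -56; Q=2: -38; Q=3: -22; Q=4: -6; Q=5: -8; Q=6: -25.
Profit is maximized at Q = 4. AVC there is 70/4 = $17.50 ≤ P, so producing beats shutting down (which would give -$68).

Q = 4; profit = -$6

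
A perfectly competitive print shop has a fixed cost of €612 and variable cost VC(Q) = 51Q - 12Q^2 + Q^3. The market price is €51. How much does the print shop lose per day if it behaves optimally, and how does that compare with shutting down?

Profit = -€356 at Q = 8

AVC = 51 - 12Q + Q^2; min AVC = €15 at Q = 6. Since P = €51 ≥ min AVC, the firm produces.
MC = 51 - 24Q + 3Q^2. Setting P = MC and taking the root on the rising branch gives Q* = 8.
TR = 51·8 = 408. TC = 612 + 152 = 764. Profit = 408 − 764 = -€356.
That loss of €356 beats the €612 the firm would lose by shutting down; producing recovers €256 of fixed cost.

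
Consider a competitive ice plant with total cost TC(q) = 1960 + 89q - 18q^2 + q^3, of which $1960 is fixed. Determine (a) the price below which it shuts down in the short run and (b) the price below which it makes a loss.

AVC = 89 - 18q + q^2; minimized at q = 9, giving min AVC = $8. That is the shutdown price.
ATC = 1960/q + 89 - 18q + q^2. Setting dATC/dq = −1960/q^2 − 18 + 2q = 0 gives q = 14 (since 2·14^3 − 18·14^2 = 1960).
min ATC = 1960/14 + 89 − 18·14 + 14^2 = $173. That is the break-even price.
For $8 ≤ P < $173 the firm produces at a loss; below $8 it shuts down.

Shutdown price = $8; break-even price = $173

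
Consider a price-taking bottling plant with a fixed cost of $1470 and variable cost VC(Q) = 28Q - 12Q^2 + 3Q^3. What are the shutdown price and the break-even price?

Shutdown price = $16; break-even price = $301

Shutdown price = min AVC. AVC = 28 - 12Q + 3Q^2, with vertex at Q = 2 and minimum $16.
ATC = 1470/Q + 28 - 12Q + 3Q^2. Setting dATC/dQ = −1470/Q^2 − 12 + 6Q = 0 gives Q = 7 (since 6·7^3 − 12·7^2 = 1470).
min ATC = 1470/7 + 28 − 12·7 + 3·7^2 = $301. That is the break-even price.
For $16 ≤ P < $301 the firm produces at a loss; below $16 it shuts down.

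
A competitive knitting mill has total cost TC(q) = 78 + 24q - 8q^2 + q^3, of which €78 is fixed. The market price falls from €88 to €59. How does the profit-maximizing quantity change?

Output falls from 8 to 7

AVC = 24 - 8q + q^2, minimized at q = 4 where min AVC = €8. MC = 24 - 16q + 3q^2.
With P = €88 above the shutdown price, P = MC gives q = 8.
At P = €59 ≥ min AVC, set P = MC: q = 7. The firm stays open but cuts output.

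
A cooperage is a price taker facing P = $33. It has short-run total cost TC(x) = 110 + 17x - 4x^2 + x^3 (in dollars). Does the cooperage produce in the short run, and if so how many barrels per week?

Strip out fixed cost: VC = 17x - 4x^2 + x^3. Then AVC = 17 - 4x + x^2 and MC = 17 - 8x + 3x^2.
The AVC parabola has its vertex at x = 4/2 = 2, where AVC = 17 - 4·2 + 2^2 = $13.
Because $33 ≥ $13, revenue can cover variable cost; the firm operates.
Solving P = MC: -16 - 8x + 3x^2 = 0 ⇒ x = -4/3 or 4. On the upward-sloping branch, x* = 4.
Check: AVC at x = 4 is $17 ≤ P, so revenue covers variable cost.
Profit = P·x − TC = 33·4 − 178 = -$46, a loss, but smaller than the $110 fixed cost the firm would lose by shutting down.

Produce at x = 4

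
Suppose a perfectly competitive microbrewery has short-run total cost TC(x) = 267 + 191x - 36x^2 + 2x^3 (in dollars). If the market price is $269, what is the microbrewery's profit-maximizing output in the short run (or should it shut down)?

From TC, MC = TC'(x) = 191 - 72x + 6x^2 and AVC = VC/x = 191 - 36x + 2x^2.
AVC is minimized where dAVC/dx = -36 + 4x = 0, at x = 9; min AVC = 191 - 36·9 + 2·9^2 = $29.
Because $269 ≥ $29, revenue can cover variable cost; the firm operates.
Set P = MC: 269 = 191 - 72x + 6x^2 → -78 - 72x + 6x^2 = 0. The roots are x = -1 and x = 13; the profit-maximizing output is on the rising part of MC, so x* = 13.
Check: AVC at x = 13 is $61 ≤ P, so revenue covers variable cost.
Profit = P·x − TC = 269·13 − 1060 = $2437.

Produce at x = 13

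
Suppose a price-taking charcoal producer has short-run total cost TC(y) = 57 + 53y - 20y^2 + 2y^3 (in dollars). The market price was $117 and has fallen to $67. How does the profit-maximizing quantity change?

MC = 53 - 40y + 6y^2; the shutdown threshold is min AVC = $3 (at y = 5).
With P = $117 above the shutdown price, P = MC gives y = 8.
At P = $67 ≥ min AVC, set P = MC: y = 7. The firm stays open but cuts output.

Output falls from 8 to 7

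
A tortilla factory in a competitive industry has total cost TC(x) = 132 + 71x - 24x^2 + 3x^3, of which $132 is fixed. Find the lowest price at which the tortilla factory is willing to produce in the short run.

The firm shuts down when price falls below the minimum of average variable cost. AVC = VC/x = 71 - 24x + 3x^2.
dAVC/dx = -24 + 6x = 0 gives x = 4. min AVC = 71 - 24·4 + 3·4^2 = 23.
The firm shuts down for any P below $23.

$23 per unit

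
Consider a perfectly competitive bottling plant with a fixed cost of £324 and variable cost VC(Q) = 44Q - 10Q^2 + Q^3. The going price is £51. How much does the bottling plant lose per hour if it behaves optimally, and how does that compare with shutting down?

AVC = 44 - 10Q + Q^2; min AVC = £19 at Q = 5. Since P = £51 ≥ min AVC, the firm produces.
MC = 44 - 20Q + 3Q^2. Setting P = MC and taking the root on the rising branch gives Q* = 7.
TR = 51·7 = 357. TC = 324 + 161 = 485. Profit = 357 − 485 = -£128.
That loss of £128 beats the £324 the firm would lose by shutting down; producing recovers £196 of fixed cost.

Profit = -£128 at Q = 7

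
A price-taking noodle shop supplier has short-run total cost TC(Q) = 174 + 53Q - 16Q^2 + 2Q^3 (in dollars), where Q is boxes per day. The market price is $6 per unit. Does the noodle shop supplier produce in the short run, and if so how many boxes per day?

Shut down

Variable cost is VC = 53Q - 16Q^2 + 2Q^3, so AVC = VC/Q = 53 - 16Q + 2Q^2 and MC = dTC/dQ = 53 - 32Q + 6Q^2.
The AVC parabola has its vertex at Q = 16/4 = 4, where AVC = 53 - 16·4 + 2·4^2 = $21.
Since P = $6 < min AVC = $21, price fails to cover variable cost at any output.
The firm minimizes its loss by shutting down and losing only its fixed cost of $174.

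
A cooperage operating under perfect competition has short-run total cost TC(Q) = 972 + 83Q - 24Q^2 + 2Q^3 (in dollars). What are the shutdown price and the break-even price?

Shutdown price = min AVC. AVC = 83 - 24Q + 2Q^2, with vertex at Q = 6 and minimum $11.
ATC = 972/Q + 83 - 24Q + 2Q^2. Setting dATC/dQ = −972/Q^2 − 24 + 4Q = 0 gives Q = 9 (since 4·9^3 − 24·9^2 = 972).
min ATC = 972/9 + 83 − 24·9 + 2·9^2 = $137. That is the break-even price.
Between these two prices the firm operates at a loss; above $137 it earns a profit.

Shutdown price = $11; break-even price = $137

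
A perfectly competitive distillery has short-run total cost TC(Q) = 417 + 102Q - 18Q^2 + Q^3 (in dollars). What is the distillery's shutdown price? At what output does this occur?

The shutdown price is the minimum of AVC. VC = 102Q - 18Q^2 + Q^3, so AVC = 102 - 18Q + Q^2.
At the minimum of AVC, MC = AVC. MC = 102 - 36Q + 3Q^2; setting MC = AVC gives 2Q^2 - 18Q = 0, so Q = 9. min AVC = 21.
The firm shuts down for any P below $21.

$21 per unit, at Q = 9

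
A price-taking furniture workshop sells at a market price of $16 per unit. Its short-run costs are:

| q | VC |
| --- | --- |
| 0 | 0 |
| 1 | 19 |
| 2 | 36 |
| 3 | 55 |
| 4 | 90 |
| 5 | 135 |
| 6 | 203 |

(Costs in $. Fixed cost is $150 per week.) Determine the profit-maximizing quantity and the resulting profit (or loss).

Compute π = P·q − TC at each output: q=0: -150; q=1: -153; q=2: -154; q=3: -157; q=4: -176; q=5: -205; q=6: -257.
Profit is highest at q = 0. Equivalently, the lowest AVC in the table is 36/2 ≈ $18 at q = 2, and P = $16 falls below it — price never covers variable cost, so the firm shuts down and loses only its fixed cost.

q = 0 (shut down); profit = -$150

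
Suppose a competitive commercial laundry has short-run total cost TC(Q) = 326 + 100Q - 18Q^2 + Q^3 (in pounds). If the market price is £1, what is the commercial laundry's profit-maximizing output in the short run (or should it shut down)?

From TC, MC = TC'(Q) = 100 - 36Q + 3Q^2 and AVC = VC/Q = 100 - 18Q + Q^2.
AVC is minimized where dAVC/dQ = -18 + 2Q = 0, at Q = 9; min AVC = 100 - 18·9 + 9^2 = £19.
P = £1 lies below min AVC = £19; no output level covers variable cost.
The firm minimizes its loss by shutting down and losing only its fixed cost of £326.

Shut down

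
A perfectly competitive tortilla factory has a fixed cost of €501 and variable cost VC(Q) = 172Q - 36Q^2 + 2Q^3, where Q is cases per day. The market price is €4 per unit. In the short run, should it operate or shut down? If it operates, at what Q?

Strip out fixed cost: VC = 172Q - 36Q^2 + 2Q^3. Then AVC = 172 - 36Q + 2Q^2 and MC = 172 - 72Q + 6Q^2.
The AVC parabola has its vertex at Q = 36/4 = 9, where AVC = 172 - 36·9 + 2·9^2 = €10.
With P < min AVC (€4 < €10), every unit sold adds to the loss.
Best response: produce nothing and absorb the €501 fixed cost.

Shut down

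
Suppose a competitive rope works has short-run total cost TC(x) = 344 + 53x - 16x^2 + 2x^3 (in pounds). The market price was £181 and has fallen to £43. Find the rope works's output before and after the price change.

Output falls from 8 to 5

MC = 53 - 32x + 6x^2; the shutdown threshold is min AVC = £21 (at x = 4).
At P = £181 ≥ min AVC, set P = MC on the rising branch: x = 8.
At P = £43 ≥ min AVC, set P = MC: x = 5. The firm stays open but cuts output.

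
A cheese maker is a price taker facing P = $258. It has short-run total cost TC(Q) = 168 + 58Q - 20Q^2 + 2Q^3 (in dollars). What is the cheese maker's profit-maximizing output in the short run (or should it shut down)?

From TC, MC = TC'(Q) = 58 - 40Q + 6Q^2 and AVC = VC/Q = 58 - 20Q + 2Q^2.
AVC hits its minimum where MC = AVC, at Q = 5, giving min AVC = 58 - 20·5 + 2·5^2 = $8.
Because $258 ≥ $8, revenue can cover variable cost; the firm operates.
Solving P = MC: -200 - 40Q + 6Q^2 = 0 ⇒ Q = -10/3 or 10. On the upward-sloping branch, Q* = 10.
Check: AVC at Q = 10 is $58 ≤ P, so revenue covers variable cost.
Profit = P·Q − TC = 258·10 − 748 = $1832.

Produce at Q = 10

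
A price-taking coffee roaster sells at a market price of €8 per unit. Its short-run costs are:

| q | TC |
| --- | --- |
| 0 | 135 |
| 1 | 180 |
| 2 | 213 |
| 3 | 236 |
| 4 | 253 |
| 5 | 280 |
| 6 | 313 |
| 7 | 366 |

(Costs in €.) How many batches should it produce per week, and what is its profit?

q = 0 (shut down); profit = -€135

Profit at each row (π = 8q − TC): q=0: -135; q=1: -172; q=2: -197; q=3: -212; q=4: -221; q=5: -240; q=6: -265; q=7: -310.
Profit is highest at q = 0. Equivalently, the lowest AVC in the table is 145/5 ≈ €29 at q = 5, and P = €8 falls below it — price never covers variable cost, so the firm shuts down and loses only its fixed cost.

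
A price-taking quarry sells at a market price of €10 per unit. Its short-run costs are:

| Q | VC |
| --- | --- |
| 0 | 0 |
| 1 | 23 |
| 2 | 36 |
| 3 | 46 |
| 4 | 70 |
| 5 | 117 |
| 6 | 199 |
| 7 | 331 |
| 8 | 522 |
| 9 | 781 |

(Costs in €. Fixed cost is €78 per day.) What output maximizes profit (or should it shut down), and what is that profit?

Compute π = P·Q − TC at each output: Q=0: -78; Q=1: -91; Q=2: -94; Q=3: -94; Q=4: -108; Q=5: -145; Q=6: -217; Q=7: -339; Q=8: -520; Q=9: -769.
Profit is highest at Q = 0. Equivalently, the lowest AVC in the table is 46/3 ≈ €15.33 at Q = 3, and P = €10 falls below it — price never covers variable cost, so the firm shuts down and loses only its fixed cost.

Q = 0 (shut down); profit = -€78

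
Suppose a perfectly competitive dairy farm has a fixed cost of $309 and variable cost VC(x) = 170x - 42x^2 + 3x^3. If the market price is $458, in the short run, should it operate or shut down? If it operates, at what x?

Strip out fixed cost: VC = 170x - 42x^2 + 3x^3. Then AVC = 170 - 42x + 3x^2 and MC = 170 - 84x + 9x^2.
The AVC parabola has its vertex at x = 42/6 = 7, where AVC = 170 - 42·7 + 3·7^2 = $23.
P = $458 exceeds min AVC = $23, so the firm stays open.
Solving P = MC: -288 - 84x + 9x^2 = 0 ⇒ x = -8/3 or 12. On the upward-sloping branch, x* = 12.
Check: AVC at x = 12 is $98 ≤ P, so revenue covers variable cost.
Profit = P·x − TC = 458·12 − 1485 = $4011.

Produce at x = 12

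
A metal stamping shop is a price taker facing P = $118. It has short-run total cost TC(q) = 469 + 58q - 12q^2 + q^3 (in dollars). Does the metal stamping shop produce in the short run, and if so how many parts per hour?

From TC, MC = TC'(q) = 58 - 24q + 3q^2 and AVC = VC/q = 58 - 12q + q^2.
AVC hits its minimum where MC = AVC, at q = 6, giving min AVC = 58 - 12·6 + 6^2 = $22.
Since P = $118 ≥ min AVC = $22, price covers variable cost and the firm should produce.
P = MC gives -60 - 24q + 3q^2 = 0, with roots -2 and 10. Take the larger (rising MC): q* = 10.
Check: AVC at q = 10 is $38 ≤ P, so revenue covers variable cost.
Profit = P·q − TC = 118·10 − 849 = $331.

Produce at q = 10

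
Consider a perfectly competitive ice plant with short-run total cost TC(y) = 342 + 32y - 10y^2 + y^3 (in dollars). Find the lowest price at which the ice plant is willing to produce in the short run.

The shutdown price is the minimum of AVC. VC = 32y - 10y^2 + y^3, so AVC = 32 - 10y + y^2.
At the minimum of AVC, MC = AVC. MC = 32 - 20y + 3y^2; setting MC = AVC gives 2y^2 - 10y = 0, so y = 5. min AVC = 7.
For P < $7 the firm produces nothing.

$7 per unit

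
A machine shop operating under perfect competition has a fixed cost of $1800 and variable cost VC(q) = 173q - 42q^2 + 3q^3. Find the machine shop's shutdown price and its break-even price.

AVC = 173 - 42q + 3q^2; minimized at q = 7, giving min AVC = $26. That is the shutdown price.
ATC = 1800/q + 173 - 42q + 3q^2. Setting dATC/dq = −1800/q^2 − 42 + 6q = 0 gives q = 10 (since 6·10^3 − 42·10^2 = 1800).
min ATC = 1800/10 + 173 − 42·10 + 3·10^2 = $233. That is the break-even price.
Between these two prices the firm operates at a loss; above $233 it earns a profit.

Shutdown price = $26; break-even price = $233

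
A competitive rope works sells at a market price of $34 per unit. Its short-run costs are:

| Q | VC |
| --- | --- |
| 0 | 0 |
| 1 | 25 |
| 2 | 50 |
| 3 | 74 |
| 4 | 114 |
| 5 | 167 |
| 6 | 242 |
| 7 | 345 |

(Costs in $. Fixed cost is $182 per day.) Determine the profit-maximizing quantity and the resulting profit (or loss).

Q = 3; profit = -$154

Tabulate TR − TC: Q=0: -182; Q=1: -173; Q=2: -164; Q=3: -154; Q=4: -160; Q=5: -179; Q=6: -220; Q=7: -289.
Profit is maximized at Q = 3. AVC there is 74/3 = $24.67 ≤ P, so producing beats shutting down (which would give -$182).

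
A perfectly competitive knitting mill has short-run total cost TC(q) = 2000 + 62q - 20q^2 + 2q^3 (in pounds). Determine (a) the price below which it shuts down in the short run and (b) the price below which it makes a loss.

AVC = 62 - 20q + 2q^2; minimized at q = 5, giving min AVC = £12. That is the shutdown price.
ATC = 2000/q + 62 - 20q + 2q^2. Setting dATC/dq = −2000/q^2 − 20 + 4q = 0 gives q = 10 (since 4·10^3 − 20·10^2 = 2000).
min ATC = 2000/10 + 62 − 20·10 + 2·10^2 = £262. That is the break-even price.
For £12 ≤ P < £262 the firm produces at a loss; below £12 it shuts down.

Shutdown price = £12; break-even price = £262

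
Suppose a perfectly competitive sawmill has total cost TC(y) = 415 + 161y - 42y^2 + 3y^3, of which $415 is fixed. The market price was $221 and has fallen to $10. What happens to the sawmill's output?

Output falls from 10 to 0 (the firm shuts down)

AVC = 161 - 42y + 3y^2, minimized at y = 7 where min AVC = $14. MC = 161 - 84y + 9y^2.
At P = $221 ≥ min AVC, set P = MC on the rising branch: y = 10.
At P = $10 < min AVC = $14, price no longer covers variable cost at any output, so the firm shuts down: y = 0.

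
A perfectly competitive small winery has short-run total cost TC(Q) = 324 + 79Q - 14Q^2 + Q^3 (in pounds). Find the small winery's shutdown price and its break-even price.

Shutdown price = £30; break-even price = £70

AVC = 79 - 14Q + Q^2; minimized at Q = 7, giving min AVC = £30. That is the shutdown price.
ATC = 324/Q + 79 - 14Q + Q^2. Setting dATC/dQ = −324/Q^2 − 14 + 2Q = 0 gives Q = 9 (since 2·9^3 − 14·9^2 = 324).
min ATC = 324/9 + 79 − 14·9 + 9^2 = £70. That is the break-even price.
Between these two prices the firm operates at a loss; above £70 it earns a profit.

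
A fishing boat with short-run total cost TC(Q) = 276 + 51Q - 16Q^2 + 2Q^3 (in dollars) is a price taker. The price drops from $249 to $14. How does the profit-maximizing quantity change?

MC = 51 - 32Q + 6Q^2; the shutdown threshold is min AVC = $19 (at Q = 4).
With P = $249 above the shutdown price, P = MC gives Q = 9.
At P = $14 < min AVC = $19, price no longer covers variable cost at any output, so the firm shuts down: Q = 0.

Output falls from 9 to 0 (the firm shuts down)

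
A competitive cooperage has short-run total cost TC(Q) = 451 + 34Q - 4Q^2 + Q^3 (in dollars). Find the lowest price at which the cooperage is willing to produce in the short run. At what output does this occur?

The firm shuts down when price falls below the minimum of average variable cost. AVC = VC/Q = 34 - 4Q + Q^2.
At the minimum of AVC, MC = AVC. MC = 34 - 8Q + 3Q^2; setting MC = AVC gives 2Q^2 - 4Q = 0, so Q = 2. min AVC = 30.
For P < $30 the firm produces nothing.

$30 per unit, at Q = 2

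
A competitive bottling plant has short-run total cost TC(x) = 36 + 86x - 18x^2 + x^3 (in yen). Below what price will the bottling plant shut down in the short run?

¥5 per unit

The shutdown price is the minimum of AVC. VC = 86x - 18x^2 + x^3, so AVC = 86 - 18x + x^2.
dAVC/dx = -18 + 2x = 0 gives x = 9. min AVC = 86 - 18·9 + 9^2 = 5.
The firm shuts down for any P below ¥5.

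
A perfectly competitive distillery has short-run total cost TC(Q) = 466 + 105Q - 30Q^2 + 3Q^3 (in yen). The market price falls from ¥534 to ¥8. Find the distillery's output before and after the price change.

AVC = 105 - 30Q + 3Q^2, minimized at Q = 5 where min AVC = ¥30. MC = 105 - 60Q + 9Q^2.
With P = ¥534 above the shutdown price, P = MC gives Q = 11.
At P = ¥8 < min AVC = ¥30, price no longer covers variable cost at any output, so the firm shuts down: Q = 0.

Output falls from 11 to 0 (the firm shuts down)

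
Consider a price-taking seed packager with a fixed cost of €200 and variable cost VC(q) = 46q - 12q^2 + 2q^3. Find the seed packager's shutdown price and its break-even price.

Shutdown price = min AVC. AVC = 46 - 12q + 2q^2, with vertex at q = 3 and minimum €28.
ATC = 200/q + 46 - 12q + 2q^2. Setting dATC/dq = −200/q^2 − 12 + 4q = 0 gives q = 5 (since 4·5^3 − 12·5^2 = 200).
min ATC = 200/5 + 46 − 12·5 + 2·5^2 = €76. That is the break-even price.
For €28 ≤ P < €76 the firm produces at a loss; below €28 it shuts down.

Shutdown price = €28; break-even price = €76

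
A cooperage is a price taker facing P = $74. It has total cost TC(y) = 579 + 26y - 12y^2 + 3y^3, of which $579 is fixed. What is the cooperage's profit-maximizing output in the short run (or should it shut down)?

Variable cost is VC = 26y - 12y^2 + 3y^3, so AVC = VC/y = 26 - 12y + 3y^2 and MC = dTC/dy = 26 - 24y + 9y^2.
AVC hits its minimum where MC = AVC, at y = 2, giving min AVC = 26 - 12·2 + 3·2^2 = $14.
P = $74 exceeds min AVC = $14, so the firm stays open.
P = MC gives -48 - 24y + 9y^2 = 0, with roots -4/3 and 4. Take the larger (rising MC): y* = 4.
Check: AVC at y = 4 is $26 ≤ P, so revenue covers variable cost.
Profit = P·y − TC = 74·4 − 683 = -$387, a loss, but smaller than the $579 fixed cost the firm would lose by shutting down.

Produce at y = 4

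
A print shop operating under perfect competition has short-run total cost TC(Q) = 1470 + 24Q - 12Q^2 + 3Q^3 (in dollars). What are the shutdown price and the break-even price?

Shutdown price = $12; break-even price = $297

Shutdown price = min AVC. AVC = 24 - 12Q + 3Q^2, with vertex at Q = 2 and minimum $12.
ATC = 1470/Q + 24 - 12Q + 3Q^2. Setting dATC/dQ = −1470/Q^2 − 12 + 6Q = 0 gives Q = 7 (since 6·7^3 − 12·7^2 = 1470).
min ATC = 1470/7 + 24 − 12·7 + 3·7^2 = $297. That is the break-even price.
For $12 ≤ P < $297 the firm produces at a loss; below $12 it shuts down.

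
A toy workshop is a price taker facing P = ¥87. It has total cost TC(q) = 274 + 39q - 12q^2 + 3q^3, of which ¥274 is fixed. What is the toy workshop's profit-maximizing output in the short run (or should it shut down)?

Produce at q = 4

Variable cost is VC = 39q - 12q^2 + 3q^3, so AVC = VC/q = 39 - 12q + 3q^2 and MC = dTC/dq = 39 - 24q + 9q^2.
The AVC parabola has its vertex at q = 12/6 = 2, where AVC = 39 - 12·2 + 3·2^2 = ¥27.
Since P = ¥87 ≥ min AVC = ¥27, price covers variable cost and the firm should produce.
P = MC gives -48 - 24q + 9q^2 = 0, with roots -4/3 and 4. Take the larger (rising MC): q* = 4.
Check: AVC at q = 4 is ¥39 ≤ P, so revenue covers variable cost.
Profit = P·q − TC = 87·4 − 430 = -¥82, a loss, but smaller than the ¥274 fixed cost the firm would lose by shutting down.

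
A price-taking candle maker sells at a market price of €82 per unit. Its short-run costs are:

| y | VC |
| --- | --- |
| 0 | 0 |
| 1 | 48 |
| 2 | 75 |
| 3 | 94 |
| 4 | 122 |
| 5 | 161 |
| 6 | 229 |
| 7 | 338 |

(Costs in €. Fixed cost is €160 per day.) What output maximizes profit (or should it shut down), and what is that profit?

Tabulate TR − TC: y=0: -160; y=1: -126; y=2: -71; y=3: -8; y=4: 46; y=5: 89; y=6: 103; y=7: 76.
Profit is maximized at y = 6. AVC there is 229/6 = €38.17 ≤ P, so producing beats shutting down (which would give -€160).

y = 6; profit = €103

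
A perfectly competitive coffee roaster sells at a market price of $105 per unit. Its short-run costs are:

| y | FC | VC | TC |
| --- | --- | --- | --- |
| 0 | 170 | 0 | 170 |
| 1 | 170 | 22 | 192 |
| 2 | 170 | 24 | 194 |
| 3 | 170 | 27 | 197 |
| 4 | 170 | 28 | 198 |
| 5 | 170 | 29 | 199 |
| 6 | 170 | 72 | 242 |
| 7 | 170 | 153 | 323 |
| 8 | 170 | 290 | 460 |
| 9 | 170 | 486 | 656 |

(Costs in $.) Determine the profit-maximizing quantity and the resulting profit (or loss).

Compute π = P·y − TC at each output: y=0: -170; y=1: -87; y=2: 16; y=3: 118; y=4: 222; y=5: 326; y=6: 388; y=7: 412; y=8: 380; y=9: 289.
Profit is maximized at y = 7. AVC there is 153/7 = $21.86 ≤ P, so producing beats shutting down (which would give -$170).

y = 7; profit = $412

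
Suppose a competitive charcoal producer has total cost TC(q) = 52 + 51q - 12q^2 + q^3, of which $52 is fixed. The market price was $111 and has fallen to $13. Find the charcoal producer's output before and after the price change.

Output falls from 10 to 0 (the firm shuts down)

MC = 51 - 24q + 3q^2; the shutdown threshold is min AVC = $15 (at q = 6).
With P = $111 above the shutdown price, P = MC gives q = 10.
At P = $13 < min AVC = $15, price no longer covers variable cost at any output, so the firm shuts down: q = 0.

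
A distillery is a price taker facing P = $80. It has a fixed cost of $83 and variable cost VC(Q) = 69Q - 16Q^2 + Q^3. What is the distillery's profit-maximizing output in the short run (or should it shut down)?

Variable cost is VC = 69Q - 16Q^2 + Q^3, so AVC = VC/Q = 69 - 16Q + Q^2 and MC = dTC/dQ = 69 - 32Q + 3Q^2.
AVC hits its minimum where MC = AVC, at Q = 8, giving min AVC = 69 - 16·8 + 8^2 = $5.
Because $80 ≥ $5, revenue can cover variable cost; the firm operates.
Set P = MC: 80 = 69 - 32Q + 3Q^2 → -11 - 32Q + 3Q^2 = 0. The roots are Q = -1/3 and Q = 11; the profit-maximizing output is on the rising part of MC, so Q* = 11.
Check: AVC at Q = 11 is $14 ≤ P, so revenue covers variable cost.
Profit = P·Q − TC = 80·11 − 237 = $643.

Produce at Q = 11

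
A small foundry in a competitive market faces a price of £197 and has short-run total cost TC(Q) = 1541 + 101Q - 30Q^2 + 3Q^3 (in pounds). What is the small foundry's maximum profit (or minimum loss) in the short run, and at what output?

Profit = -£389 at Q = 8

AVC = 101 - 30Q + 3Q^2; min AVC = £26 at Q = 5. Since P = £197 ≥ min AVC, the firm produces.
With MC = 101 - 60Q + 9Q^2, P = MC on the upward-sloping part at Q* = 8.
TR = 197·8 = 1576. TC = 1541 + 424 = 1965. Profit = 1576 − 1965 = -£389.
Shutting down would mean losing the fixed cost of £1541, so operating at a loss of £389 is better by £1152.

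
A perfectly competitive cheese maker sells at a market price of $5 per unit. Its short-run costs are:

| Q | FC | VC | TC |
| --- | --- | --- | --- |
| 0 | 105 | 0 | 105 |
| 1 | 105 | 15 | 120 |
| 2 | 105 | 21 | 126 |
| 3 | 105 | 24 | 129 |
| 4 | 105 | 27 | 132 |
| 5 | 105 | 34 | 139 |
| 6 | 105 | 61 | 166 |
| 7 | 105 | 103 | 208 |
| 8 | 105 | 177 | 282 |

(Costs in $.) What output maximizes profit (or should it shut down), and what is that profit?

Q = 0 (shut down); profit = -$105

Profit at each row (π = 5Q − TC): Q=0: -105; Q=1: -115; Q=2: -116; Q=3: -114; Q=4: -112; Q=5: -114; Q=6: -136; Q=7: -173; Q=8: -242.
Profit is highest at Q = 0. Equivalently, the lowest AVC in the table is 27/4 ≈ $6.75 at Q = 4, and P = $5 falls below it — price never covers variable cost, so the firm shuts down and loses only its fixed cost.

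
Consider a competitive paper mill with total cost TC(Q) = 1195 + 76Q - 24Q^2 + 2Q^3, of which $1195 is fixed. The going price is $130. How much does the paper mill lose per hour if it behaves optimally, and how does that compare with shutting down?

AVC = 76 - 24Q + 2Q^2 has its minimum $4 at Q = 6; price $130 clears that bar, so the firm operates.
With MC = 76 - 48Q + 6Q^2, P = MC on the upward-sloping part at Q* = 9.
TR = 130·9 = 1170. TC = 1195 + 198 = 1393. Profit = 1170 − 1393 = -$223.
By producing, the firm covers all variable cost plus $972 of fixed cost; shutting down would lose the full $1195.

Profit = -$223 at Q = 9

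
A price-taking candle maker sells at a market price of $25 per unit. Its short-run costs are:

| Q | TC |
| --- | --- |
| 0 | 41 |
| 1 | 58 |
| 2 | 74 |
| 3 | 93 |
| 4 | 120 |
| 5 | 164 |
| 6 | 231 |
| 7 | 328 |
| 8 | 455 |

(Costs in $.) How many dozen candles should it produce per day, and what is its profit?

Profit at each row (π = 25Q − TC): Q=0: -41; Q=1: -33; Q=2: -24; Q=3: -18; Q=4: -20; Q=5: -39; Q=6: -81; Q=7: -153; Q=8: -255.
Profit is maximized at Q = 3. AVC there is 52/3 = $17.33 ≤ P, so producing beats shutting down (which would give -$41).

Q = 3; profit = -$18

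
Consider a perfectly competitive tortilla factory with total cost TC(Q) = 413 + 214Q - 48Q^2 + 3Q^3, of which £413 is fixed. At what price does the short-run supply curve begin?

Short-run supply begins at min AVC. From VC = 214Q - 48Q^2 + 3Q^3, AVC = 214 - 48Q + 3Q^2.
At the minimum of AVC, MC = AVC. MC = 214 - 96Q + 9Q^2; setting MC = AVC gives 6Q^2 - 48Q = 0, so Q = 8. min AVC = 22.
The firm shuts down for any P below £22.

£22 per unit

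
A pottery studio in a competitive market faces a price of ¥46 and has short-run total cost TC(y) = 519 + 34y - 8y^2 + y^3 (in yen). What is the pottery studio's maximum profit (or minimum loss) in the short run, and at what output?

AVC = 34 - 8y + y^2; min AVC = ¥18 at y = 4. Since P = ¥46 ≥ min AVC, the firm produces.
MC = 34 - 16y + 3y^2. Setting P = MC and taking the root on the rising branch gives y* = 6.
TR = 46·6 = 276. TC = 519 + 132 = 651. Profit = 276 − 651 = -¥375.
By producing, the firm covers all variable cost plus ¥144 of fixed cost; shutting down would lose the full ¥519.

Profit = -¥375 at y = 6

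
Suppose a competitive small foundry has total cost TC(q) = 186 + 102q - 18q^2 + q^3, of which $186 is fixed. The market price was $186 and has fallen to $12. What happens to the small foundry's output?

Output falls from 14 to 0 (the firm shuts down)

MC = 102 - 36q + 3q^2; the shutdown threshold is min AVC = $21 (at q = 9).
With P = $186 above the shutdown price, P = MC gives q = 14.
At P = $12 < min AVC = $21, price no longer covers variable cost at any output, so the firm shuts down: q = 0.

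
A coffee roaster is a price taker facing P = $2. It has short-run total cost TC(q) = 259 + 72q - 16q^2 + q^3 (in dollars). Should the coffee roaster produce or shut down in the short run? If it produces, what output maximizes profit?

Shut down

From TC, MC = TC'(q) = 72 - 32q + 3q^2 and AVC = VC/q = 72 - 16q + q^2.
AVC hits its minimum where MC = AVC, at q = 8, giving min AVC = 72 - 16·8 + 8^2 = $8.
With P < min AVC ($2 < $8), every unit sold adds to the loss.
Best response: produce nothing and absorb the $259 fixed cost.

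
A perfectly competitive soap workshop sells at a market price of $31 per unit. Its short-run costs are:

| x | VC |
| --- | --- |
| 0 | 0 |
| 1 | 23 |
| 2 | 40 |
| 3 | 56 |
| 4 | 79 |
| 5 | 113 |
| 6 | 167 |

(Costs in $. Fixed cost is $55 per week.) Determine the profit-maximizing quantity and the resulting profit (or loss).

x = 4; profit = -$10

Tabulate TR − TC: x=0: -55; x=1: -47; x=2: -33; x=3: -18; x=4: -10; x=5: -13; x=6: -36.
Profit is maximized at x = 4. AVC there is 79/4 = $19.75 ≤ P, so producing beats shutting down (which would give -$55).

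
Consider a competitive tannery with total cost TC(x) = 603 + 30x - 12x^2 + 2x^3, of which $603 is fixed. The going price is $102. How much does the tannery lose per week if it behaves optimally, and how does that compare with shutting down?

AVC = 30 - 12x + 2x^2; min AVC = $12 at x = 3. Since P = $102 ≥ min AVC, the firm produces.
With MC = 30 - 24x + 6x^2, P = MC on the upward-sloping part at x* = 6.
TR = 102·6 = 612. TC = 603 + 180 = 783. Profit = 612 − 783 = -$171.
By producing, the firm covers all variable cost plus $432 of fixed cost; shutting down would lose the full $603.

Profit = -$171 at x = 6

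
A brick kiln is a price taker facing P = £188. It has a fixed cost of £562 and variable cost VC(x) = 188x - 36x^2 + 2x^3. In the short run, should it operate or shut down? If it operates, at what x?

Produce at x = 12

From TC, MC = TC'(x) = 188 - 72x + 6x^2 and AVC = VC/x = 188 - 36x + 2x^2.
AVC hits its minimum where MC = AVC, at x = 9, giving min AVC = 188 - 36·9 + 2·9^2 = £26.
Since P = £188 ≥ min AVC = £26, price covers variable cost and the firm should produce.
Solving P = MC: -72x + 6x^2 = 0 ⇒ x = 0 or 12. On the upward-sloping branch, x* = 12.
Check: AVC at x = 12 is £44 ≤ P, so revenue covers variable cost.
Profit = P·x − TC = 188·12 − 1090 = £1166.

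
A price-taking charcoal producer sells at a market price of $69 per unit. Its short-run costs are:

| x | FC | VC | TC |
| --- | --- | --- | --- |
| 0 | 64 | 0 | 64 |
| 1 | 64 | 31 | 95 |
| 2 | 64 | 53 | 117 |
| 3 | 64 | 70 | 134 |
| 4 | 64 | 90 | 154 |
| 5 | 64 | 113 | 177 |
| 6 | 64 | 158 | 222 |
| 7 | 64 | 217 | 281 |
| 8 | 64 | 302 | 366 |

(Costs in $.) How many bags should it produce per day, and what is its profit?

x = 7; profit = $202

Profit at each row (π = 69x − TC): x=0: -64; x=1: -26; x=2: 21; x=3: 73; x=4: 122; x=5: 168; x=6: 192; x=7: 202; x=8: 186.
Profit is maximized at x = 7. AVC there is 217/7 = $31 ≤ P, so producing beats shutting down (which would give -$64).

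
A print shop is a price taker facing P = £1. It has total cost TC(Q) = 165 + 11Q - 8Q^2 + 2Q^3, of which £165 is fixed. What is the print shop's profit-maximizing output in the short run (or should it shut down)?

Strip out fixed cost: VC = 11Q - 8Q^2 + 2Q^3. Then AVC = 11 - 8Q + 2Q^2 and MC = 11 - 16Q + 6Q^2.
The AVC parabola has its vertex at Q = 8/4 = 2, where AVC = 11 - 8·2 + 2·2^2 = £3.
P = £1 lies below min AVC = £3; no output level covers variable cost.
The firm minimizes its loss by shutting down and losing only its fixed cost of £165.

Shut down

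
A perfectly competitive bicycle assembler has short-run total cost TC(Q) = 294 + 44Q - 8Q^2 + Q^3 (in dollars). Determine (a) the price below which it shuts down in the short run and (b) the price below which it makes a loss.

Shutdown price = min AVC. AVC = 44 - 8Q + Q^2, with vertex at Q = 4 and minimum $28.
ATC = 294/Q + 44 - 8Q + Q^2. Setting dATC/dQ = −294/Q^2 − 8 + 2Q = 0 gives Q = 7 (since 2·7^3 − 8·7^2 = 294).
min ATC = 294/7 + 44 − 8·7 + 7^2 = $79. That is the break-even price.
For $28 ≤ P < $79 the firm produces at a loss; below $28 it shuts down.

Shutdown price = $28; break-even price = $79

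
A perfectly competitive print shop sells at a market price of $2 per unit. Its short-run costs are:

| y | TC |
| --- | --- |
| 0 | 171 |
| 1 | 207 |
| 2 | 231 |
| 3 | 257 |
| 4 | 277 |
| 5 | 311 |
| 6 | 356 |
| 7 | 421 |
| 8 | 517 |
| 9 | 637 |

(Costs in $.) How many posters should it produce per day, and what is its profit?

y = 0 (shut down); profit = -$171

Compute π = P·y − TC at each output: y=0: -171; y=1: -205; y=2: -227; y=3: -251; y=4: -269; y=5: -301; y=6: -344; y=7: -407; y=8: -501; y=9: -619.
Profit is highest at y = 0. Equivalently, the lowest AVC in the table is 106/4 ≈ $26.50 at y = 4, and P = $2 falls below it — price never covers variable cost, so the firm shuts down and loses only its fixed cost.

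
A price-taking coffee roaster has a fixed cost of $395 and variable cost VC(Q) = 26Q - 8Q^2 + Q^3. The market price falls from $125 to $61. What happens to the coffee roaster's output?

MC = 26 - 16Q + 3Q^2; the shutdown threshold is min AVC = $10 (at Q = 4).
With P = $125 above the shutdown price, P = MC gives Q = 9.
At P = $61 ≥ min AVC, set P = MC: Q = 7. The firm stays open but cuts output.

Output falls from 9 to 7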